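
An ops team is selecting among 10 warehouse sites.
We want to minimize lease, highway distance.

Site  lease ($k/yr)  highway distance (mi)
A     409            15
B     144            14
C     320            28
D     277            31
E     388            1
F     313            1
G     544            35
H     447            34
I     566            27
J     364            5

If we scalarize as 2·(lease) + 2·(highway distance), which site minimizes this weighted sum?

B

A: 2·409 + 2·15 = 848
B: 2·144 + 2·14 = 316
C: 2·320 + 2·28 = 696
D: 2·277 + 2·31 = 616
E: 2·388 + 2·1 = 778
F: 2·313 + 2·1 = 628
G: 2·544 + 2·35 = 1158
H: 2·447 + 2·34 = 962
I: 2·566 + 2·27 = 1186
J: 2·364 + 2·5 = 738
Lowest: B at 316.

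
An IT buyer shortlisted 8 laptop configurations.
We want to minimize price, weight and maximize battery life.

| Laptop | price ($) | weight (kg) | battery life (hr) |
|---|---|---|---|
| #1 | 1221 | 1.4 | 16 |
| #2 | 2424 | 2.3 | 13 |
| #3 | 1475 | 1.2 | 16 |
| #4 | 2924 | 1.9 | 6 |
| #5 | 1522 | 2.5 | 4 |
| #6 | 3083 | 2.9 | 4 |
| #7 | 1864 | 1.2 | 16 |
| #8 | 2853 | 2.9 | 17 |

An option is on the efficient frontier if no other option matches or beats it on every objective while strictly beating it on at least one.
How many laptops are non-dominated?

#1: not dominated (best price).
#2: dominated by #1 (price 1221≤2424, weight 1.4≤2.3, battery life 16≥13).
#3: not dominated.
#4: dominated by #1 (price 1221≤2924, weight 1.4≤1.9, battery life 16≥6).
#5: dominated by #1 (price 1221≤1522, weight 1.4≤2.5, battery life 16≥4).
#6: dominated by #1 (price 1221≤3083, weight 1.4≤2.9, battery life 16≥4).
#7: dominated by #3 (price 1475≤1864, weight 1.2≤1.2, battery life 16≥16).
#8: not dominated (best battery life).
Pareto-optimal: #1, #3, #8 → 3.

3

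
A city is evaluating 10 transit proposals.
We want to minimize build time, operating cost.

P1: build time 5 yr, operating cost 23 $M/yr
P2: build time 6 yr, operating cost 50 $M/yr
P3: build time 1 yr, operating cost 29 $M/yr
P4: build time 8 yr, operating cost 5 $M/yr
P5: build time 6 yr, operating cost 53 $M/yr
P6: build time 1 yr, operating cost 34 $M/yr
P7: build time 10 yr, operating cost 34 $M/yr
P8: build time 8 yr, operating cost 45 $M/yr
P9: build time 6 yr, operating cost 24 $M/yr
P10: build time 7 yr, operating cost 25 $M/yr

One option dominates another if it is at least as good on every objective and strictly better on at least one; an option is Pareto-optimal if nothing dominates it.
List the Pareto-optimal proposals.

P1: not dominated.
P2: dominated by P1 (build time 5≤6, operating cost 23≤50).
P3: not dominated.
P4: not dominated (best operating cost).
P5: dominated by P1 (build time 5≤6, operating cost 23≤53).
P6: dominated by P3 (build time 1≤1, operating cost 29≤34).
P7: dominated by P1 (build time 5≤10, operating cost 23≤34).
P8: dominated by P1 (build time 5≤8, operating cost 23≤45).
P9: dominated by P1 (build time 5≤6, operating cost 23≤24).
P10: dominated by P1 (build time 5≤7, operating cost 23≤25).

P1, P3, P4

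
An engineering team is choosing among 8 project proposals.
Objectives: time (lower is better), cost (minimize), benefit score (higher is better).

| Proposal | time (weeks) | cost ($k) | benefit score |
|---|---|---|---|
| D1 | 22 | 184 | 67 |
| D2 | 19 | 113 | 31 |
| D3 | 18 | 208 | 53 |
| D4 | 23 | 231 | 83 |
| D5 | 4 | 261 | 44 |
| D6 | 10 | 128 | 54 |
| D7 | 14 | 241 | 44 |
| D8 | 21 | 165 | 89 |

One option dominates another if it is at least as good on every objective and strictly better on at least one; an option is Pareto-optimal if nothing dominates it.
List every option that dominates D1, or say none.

D8: time 21≤22, cost 165≤184, benefit score 89≥67 — dominates D1.
Others (D2, D3, D4, D5, D6, D7) are each worse than D1 on at least one objective.

D8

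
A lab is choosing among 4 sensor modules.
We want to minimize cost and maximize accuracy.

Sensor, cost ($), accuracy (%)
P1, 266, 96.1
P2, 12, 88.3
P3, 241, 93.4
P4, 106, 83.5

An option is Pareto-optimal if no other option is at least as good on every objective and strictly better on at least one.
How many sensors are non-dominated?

P1: not dominated (best accuracy).
P2: not dominated (best cost).
P3: not dominated.
P4: dominated by P2 (cost 12≤106, accuracy 88.3≥83.5).
Pareto-optimal: P1, P2, P3 → 3.

3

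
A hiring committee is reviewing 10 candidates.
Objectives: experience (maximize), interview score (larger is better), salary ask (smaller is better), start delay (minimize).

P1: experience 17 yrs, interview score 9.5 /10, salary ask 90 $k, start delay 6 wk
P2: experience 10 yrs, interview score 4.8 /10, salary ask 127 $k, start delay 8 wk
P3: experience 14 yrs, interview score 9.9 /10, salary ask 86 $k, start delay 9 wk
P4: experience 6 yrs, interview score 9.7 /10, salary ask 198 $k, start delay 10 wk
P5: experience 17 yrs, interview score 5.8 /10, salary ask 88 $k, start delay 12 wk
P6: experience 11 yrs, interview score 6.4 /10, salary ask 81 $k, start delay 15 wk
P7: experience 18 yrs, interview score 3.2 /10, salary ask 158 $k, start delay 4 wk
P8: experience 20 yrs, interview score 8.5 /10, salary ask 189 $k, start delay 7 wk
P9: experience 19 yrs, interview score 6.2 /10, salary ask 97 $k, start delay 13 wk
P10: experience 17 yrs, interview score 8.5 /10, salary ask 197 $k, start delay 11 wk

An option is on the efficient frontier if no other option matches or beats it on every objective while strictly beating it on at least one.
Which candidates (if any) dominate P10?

P1: experience 17≥17, interview score 9.5≥8.5, salary ask 90≤197, start delay 6≤11 — dominates P10.
P8: experience 20≥17, interview score 8.5≥8.5, salary ask 189≤197, start delay 7≤11 — dominates P10.
Others (P2, P3, P4, P5, P6, P7, P9) are each worse than P10 on at least one objective.

P1, P8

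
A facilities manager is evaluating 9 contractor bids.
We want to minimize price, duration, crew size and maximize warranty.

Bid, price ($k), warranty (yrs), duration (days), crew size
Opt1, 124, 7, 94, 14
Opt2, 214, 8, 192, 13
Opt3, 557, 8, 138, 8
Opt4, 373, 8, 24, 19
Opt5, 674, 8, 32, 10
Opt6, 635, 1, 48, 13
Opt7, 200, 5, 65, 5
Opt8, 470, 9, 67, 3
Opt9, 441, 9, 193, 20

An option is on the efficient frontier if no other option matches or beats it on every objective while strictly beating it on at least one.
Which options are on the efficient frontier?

Opt1, Opt2, Opt4, Opt5, Opt6, Opt7, Opt8, Opt9

Opt1: not dominated (best price).
Opt2: not dominated.
Opt3: dominated by Opt8 (price 470≤557, warranty 9≥8, duration 67≤138, crew size 3≤8).
Opt4: not dominated (best duration).
Opt5: not dominated.
Opt6: not dominated.
Opt7: not dominated.
Opt8: not dominated (best crew size).
Opt9: not dominated.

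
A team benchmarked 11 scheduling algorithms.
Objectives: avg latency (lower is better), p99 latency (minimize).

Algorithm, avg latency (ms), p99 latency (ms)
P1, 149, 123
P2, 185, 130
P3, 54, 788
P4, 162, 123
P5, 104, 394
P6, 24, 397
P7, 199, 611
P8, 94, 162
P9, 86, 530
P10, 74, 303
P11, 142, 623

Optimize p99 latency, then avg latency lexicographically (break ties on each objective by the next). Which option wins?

First minimize p99 latency: best is 123, kept {P1, P4}.
Then minimize avg latency: best is 149, kept {P1}.

P1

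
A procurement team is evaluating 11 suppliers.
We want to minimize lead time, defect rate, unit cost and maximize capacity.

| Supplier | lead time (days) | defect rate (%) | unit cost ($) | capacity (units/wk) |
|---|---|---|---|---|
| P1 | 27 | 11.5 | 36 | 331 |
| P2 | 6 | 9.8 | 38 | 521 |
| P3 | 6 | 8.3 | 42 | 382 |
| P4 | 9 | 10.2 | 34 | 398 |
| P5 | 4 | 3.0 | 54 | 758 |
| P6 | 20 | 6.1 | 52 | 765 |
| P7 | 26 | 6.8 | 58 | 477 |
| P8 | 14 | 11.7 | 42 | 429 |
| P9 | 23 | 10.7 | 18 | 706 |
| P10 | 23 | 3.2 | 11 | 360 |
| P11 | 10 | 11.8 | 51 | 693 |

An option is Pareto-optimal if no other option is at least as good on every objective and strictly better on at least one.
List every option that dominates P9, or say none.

P1: worse on lead time (27 vs 23).
P2: worse on unit cost (38 vs 18).
P3: worse on unit cost (42 vs 18).
P4: worse on unit cost (34 vs 18).
P5: worse on unit cost (54 vs 18).
P6: worse on unit cost (52 vs 18).
P7: worse on lead time (26 vs 23).
P8: worse on defect rate (11.7 vs 10.7).
P10: worse on capacity (360 vs 706).
P11: worse on defect rate (11.8 vs 10.7).
No option dominates P9.

none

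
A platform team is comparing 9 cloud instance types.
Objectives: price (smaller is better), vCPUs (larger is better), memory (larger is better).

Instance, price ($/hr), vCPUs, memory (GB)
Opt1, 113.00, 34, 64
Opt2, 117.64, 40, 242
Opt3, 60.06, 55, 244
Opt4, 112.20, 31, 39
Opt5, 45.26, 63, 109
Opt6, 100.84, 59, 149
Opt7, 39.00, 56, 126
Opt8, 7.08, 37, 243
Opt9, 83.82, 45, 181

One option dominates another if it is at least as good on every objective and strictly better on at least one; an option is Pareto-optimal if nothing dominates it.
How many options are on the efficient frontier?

Opt1: dominated by Opt3 (price 60.06≤113.00, vCPUs 55≥34, memory 244≥64).
Opt2: dominated by Opt3 (price 60.06≤117.64, vCPUs 55≥40, memory 244≥242).
Opt3: not dominated (best memory).
Opt4: dominated by Opt3 (price 60.06≤112.20, vCPUs 55≥31, memory 244≥39).
Opt5: not dominated (best vCPUs).
Opt6: not dominated.
Opt7: not dominated.
Opt8: not dominated (best price).
Opt9: dominated by Opt3 (price 60.06≤83.82, vCPUs 55≥45, memory 244≥181).
Pareto-optimal: Opt3, Opt5, Opt6, Opt7, Opt8 → 5.

5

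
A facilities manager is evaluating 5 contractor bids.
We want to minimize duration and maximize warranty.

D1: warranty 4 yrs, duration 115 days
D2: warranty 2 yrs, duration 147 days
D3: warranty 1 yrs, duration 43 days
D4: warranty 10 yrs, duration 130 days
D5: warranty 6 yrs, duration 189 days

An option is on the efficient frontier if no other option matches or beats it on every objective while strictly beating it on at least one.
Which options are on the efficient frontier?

D1: not dominated.
D2: dominated by D1 (warranty 4≥2, duration 115≤147).
D3: not dominated (best duration).
D4: not dominated (best warranty).
D5: dominated by D4 (warranty 10≥6, duration 130≤189).

D1, D3, D4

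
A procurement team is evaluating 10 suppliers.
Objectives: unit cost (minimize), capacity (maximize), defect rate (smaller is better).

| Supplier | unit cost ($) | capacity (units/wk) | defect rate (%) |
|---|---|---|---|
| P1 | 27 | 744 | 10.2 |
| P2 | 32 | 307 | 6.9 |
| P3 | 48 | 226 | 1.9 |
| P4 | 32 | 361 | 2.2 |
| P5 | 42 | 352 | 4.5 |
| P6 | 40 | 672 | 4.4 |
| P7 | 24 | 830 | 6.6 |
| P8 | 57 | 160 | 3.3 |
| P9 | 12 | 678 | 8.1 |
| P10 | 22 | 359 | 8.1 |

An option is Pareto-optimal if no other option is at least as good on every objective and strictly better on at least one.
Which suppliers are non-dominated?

P1: dominated by P7 (unit cost 24≤27, capacity 830≥744, defect rate 6.6≤10.2).
P2: dominated by P4 (unit cost 32≤32, capacity 361≥307, defect rate 2.2≤6.9).
P3: not dominated (best defect rate).
P4: not dominated.
P5: dominated by P4 (unit cost 32≤42, capacity 361≥352, defect rate 2.2≤4.5).
P6: not dominated.
P7: not dominated (best capacity).
P8: dominated by P3 (unit cost 48≤57, capacity 226≥160, defect rate 1.9≤3.3).
P9: not dominated (best unit cost).
P10: dominated by P9 (unit cost 12≤22, capacity 678≥359, defect rate 8.1≤8.1).

P3, P4, P6, P7, P9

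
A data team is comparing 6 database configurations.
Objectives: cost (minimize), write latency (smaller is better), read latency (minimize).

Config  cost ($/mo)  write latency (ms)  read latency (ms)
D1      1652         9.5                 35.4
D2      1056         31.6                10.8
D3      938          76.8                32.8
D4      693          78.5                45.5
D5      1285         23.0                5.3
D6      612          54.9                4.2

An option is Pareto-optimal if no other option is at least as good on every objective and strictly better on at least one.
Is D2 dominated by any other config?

D1: worse on cost (1652 vs 1056).
D3: worse on write latency (76.8 vs 31.6).
D4: worse on write latency (78.5 vs 31.6).
D5: worse on cost (1285 vs 1056).
D6: worse on write latency (54.9 vs 31.6).
No option is at least as good as D2 on every objective and strictly better on one.

No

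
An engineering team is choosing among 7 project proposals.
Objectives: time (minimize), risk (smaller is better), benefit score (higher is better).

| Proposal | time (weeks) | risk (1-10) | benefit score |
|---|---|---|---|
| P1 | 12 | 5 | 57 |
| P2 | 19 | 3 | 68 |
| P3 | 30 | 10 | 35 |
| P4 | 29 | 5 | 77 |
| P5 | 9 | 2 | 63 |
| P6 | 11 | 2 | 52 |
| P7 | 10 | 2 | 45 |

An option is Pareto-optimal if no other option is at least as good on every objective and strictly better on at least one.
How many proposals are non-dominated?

P1: dominated by P5 (time 9≤12, risk 2≤5, benefit score 63≥57).
P2: not dominated.
P3: dominated by P1 (time 12≤30, risk 5≤10, benefit score 57≥35).
P4: not dominated (best benefit score).
P5: not dominated (best time).
P6: dominated by P5 (time 9≤11, risk 2≤2, benefit score 63≥52).
P7: dominated by P5 (time 9≤10, risk 2≤2, benefit score 63≥45).
Pareto-optimal: P2, P4, P5 → 3.

3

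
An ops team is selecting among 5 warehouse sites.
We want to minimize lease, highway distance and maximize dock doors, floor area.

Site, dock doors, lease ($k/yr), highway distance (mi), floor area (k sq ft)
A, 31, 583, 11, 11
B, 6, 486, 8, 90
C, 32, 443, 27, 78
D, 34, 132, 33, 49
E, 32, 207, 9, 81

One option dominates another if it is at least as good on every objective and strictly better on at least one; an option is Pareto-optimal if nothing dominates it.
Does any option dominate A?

E vs A: dock doors 32≥31, lease 207≤583, highway distance 9≤11, floor area 81≥11 — E is at least as good on every objective and strictly better on at least one, so E dominates A.

Yes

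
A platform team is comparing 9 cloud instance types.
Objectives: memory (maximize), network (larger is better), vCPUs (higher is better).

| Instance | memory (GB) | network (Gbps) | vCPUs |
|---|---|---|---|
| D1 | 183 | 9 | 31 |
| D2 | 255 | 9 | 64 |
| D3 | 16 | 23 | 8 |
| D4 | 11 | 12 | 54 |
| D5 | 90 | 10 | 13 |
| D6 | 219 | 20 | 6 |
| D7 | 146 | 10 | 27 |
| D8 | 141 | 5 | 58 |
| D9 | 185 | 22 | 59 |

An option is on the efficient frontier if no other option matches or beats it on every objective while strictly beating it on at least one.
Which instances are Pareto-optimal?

D1: dominated by D2 (memory 255≥183, network 9≥9, vCPUs 64≥31).
D2: not dominated (best memory).
D3: not dominated (best network).
D4: dominated by D9 (memory 185≥11, network 22≥12, vCPUs 59≥54).
D5: dominated by D7 (memory 146≥90, network 10≥10, vCPUs 27≥13).
D6: not dominated.
D7: dominated by D9 (memory 185≥146, network 22≥10, vCPUs 59≥27).
D8: dominated by D2 (memory 255≥141, network 9≥5, vCPUs 64≥58).
D9: not dominated.

D2, D3, D6, D9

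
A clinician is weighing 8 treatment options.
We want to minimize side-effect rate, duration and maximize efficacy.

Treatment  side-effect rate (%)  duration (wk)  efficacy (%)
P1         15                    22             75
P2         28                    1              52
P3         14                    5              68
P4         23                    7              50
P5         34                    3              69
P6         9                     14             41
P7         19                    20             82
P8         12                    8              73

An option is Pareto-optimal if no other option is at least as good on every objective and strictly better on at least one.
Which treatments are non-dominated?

P1: not dominated.
P2: not dominated (best duration).
P3: not dominated.
P4: dominated by P3 (side-effect rate 14≤23, duration 5≤7, efficacy 68≥50).
P5: not dominated.
P6: not dominated (best side-effect rate).
P7: not dominated (best efficacy).
P8: not dominated.

P1, P2, P3, P5, P6, P7, P8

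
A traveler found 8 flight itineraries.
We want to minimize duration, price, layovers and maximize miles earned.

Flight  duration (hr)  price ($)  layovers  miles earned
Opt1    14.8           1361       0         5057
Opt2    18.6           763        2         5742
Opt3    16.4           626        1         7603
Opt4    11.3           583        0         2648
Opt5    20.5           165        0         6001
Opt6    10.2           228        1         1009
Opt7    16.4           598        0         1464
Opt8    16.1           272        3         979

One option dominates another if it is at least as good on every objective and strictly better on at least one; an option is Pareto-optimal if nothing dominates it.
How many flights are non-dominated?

5

Opt1: not dominated.
Opt2: dominated by Opt3 (duration 16.4≤18.6, price 626≤763, layovers 1≤2, miles earned 7603≥5742).
Opt3: not dominated (best miles earned).
Opt4: not dominated.
Opt5: not dominated (best price).
Opt6: not dominated (best duration).
Opt7: dominated by Opt4 (duration 11.3≤16.4, price 583≤598, layovers 0≤0, miles earned 2648≥1464).
Opt8: dominated by Opt6 (duration 10.2≤16.1, price 228≤272, layovers 1≤3, miles earned 1009≥979).
Pareto-optimal: Opt1, Opt3, Opt4, Opt5, Opt6 → 5.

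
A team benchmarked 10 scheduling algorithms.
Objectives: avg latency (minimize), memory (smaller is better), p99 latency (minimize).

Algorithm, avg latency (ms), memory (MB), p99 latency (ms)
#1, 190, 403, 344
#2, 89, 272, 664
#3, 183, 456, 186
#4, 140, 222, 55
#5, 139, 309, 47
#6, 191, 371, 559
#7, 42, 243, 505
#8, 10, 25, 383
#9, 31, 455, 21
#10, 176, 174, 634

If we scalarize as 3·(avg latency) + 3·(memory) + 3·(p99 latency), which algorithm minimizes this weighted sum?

#1: 3·190 + 3·403 + 3·344 = 2811
#2: 3·89 + 3·272 + 3·664 = 3075
#3: 3·183 + 3·456 + 3·186 = 2475
#4: 3·140 + 3·222 + 3·55 = 1251
#5: 3·139 + 3·309 + 3·47 = 1485
#6: 3·191 + 3·371 + 3·559 = 3363
#7: 3·42 + 3·243 + 3·505 = 2370
#8: 3·10 + 3·25 + 3·383 = 1254
#9: 3·31 + 3·455 + 3·21 = 1521
#10: 3·176 + 3·174 + 3·634 = 2952
Lowest: #4 at 1251.

#4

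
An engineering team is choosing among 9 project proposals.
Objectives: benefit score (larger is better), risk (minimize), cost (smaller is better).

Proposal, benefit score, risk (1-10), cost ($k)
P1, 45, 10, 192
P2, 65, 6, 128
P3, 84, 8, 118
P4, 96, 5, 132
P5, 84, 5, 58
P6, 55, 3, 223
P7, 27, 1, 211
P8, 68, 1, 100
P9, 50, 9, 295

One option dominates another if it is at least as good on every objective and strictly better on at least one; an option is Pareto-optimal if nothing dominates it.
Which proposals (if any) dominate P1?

P2, P3, P4, P5, P8

P2: benefit score 65≥45, risk 6≤10, cost 128≤192 — dominates P1.
P3: benefit score 84≥45, risk 8≤10, cost 118≤192 — dominates P1.
P4: benefit score 96≥45, risk 5≤10, cost 132≤192 — dominates P1.
P5: benefit score 84≥45, risk 5≤10, cost 58≤192 — dominates P1.
P8: benefit score 68≥45, risk 1≤10, cost 100≤192 — dominates P1.
Others (P6, P7, P9) are each worse than P1 on at least one objective.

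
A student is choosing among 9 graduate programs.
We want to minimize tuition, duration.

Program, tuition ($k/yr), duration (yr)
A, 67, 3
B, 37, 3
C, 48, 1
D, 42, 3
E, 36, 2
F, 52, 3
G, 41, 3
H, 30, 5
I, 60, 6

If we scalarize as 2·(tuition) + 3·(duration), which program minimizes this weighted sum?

A: 2·67 + 3·3 = 143
B: 2·37 + 3·3 = 83
C: 2·48 + 3·1 = 99
D: 2·42 + 3·3 = 93
E: 2·36 + 3·2 = 78
F: 2·52 + 3·3 = 113
G: 2·41 + 3·3 = 91
H: 2·30 + 3·5 = 75
I: 2·60 + 3·6 = 138
Lowest: H at 75.

H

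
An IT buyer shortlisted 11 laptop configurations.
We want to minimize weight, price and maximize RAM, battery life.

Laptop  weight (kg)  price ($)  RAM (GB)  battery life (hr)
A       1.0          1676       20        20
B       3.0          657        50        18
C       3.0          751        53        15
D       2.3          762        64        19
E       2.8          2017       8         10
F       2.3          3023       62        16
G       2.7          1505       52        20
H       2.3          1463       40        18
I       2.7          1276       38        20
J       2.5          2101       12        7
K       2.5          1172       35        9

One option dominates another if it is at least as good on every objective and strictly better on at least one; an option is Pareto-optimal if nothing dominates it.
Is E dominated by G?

Yes

G vs E: weight 2.7≤2.8, price 1505≤2017, RAM 52≥8, battery life 20≥10 — G is at least as good on every objective with at least one strict improvement.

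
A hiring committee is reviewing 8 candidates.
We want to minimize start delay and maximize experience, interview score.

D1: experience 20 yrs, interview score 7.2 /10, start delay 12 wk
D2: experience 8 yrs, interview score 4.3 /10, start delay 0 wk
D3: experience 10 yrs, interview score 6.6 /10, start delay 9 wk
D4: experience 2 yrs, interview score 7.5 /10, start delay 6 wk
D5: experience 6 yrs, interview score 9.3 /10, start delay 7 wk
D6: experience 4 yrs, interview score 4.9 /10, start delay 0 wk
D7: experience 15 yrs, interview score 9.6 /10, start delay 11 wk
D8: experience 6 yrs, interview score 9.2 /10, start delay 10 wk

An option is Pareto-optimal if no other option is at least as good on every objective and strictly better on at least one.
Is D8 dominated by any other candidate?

Yes

D5 vs D8: experience 6≥6, interview score 9.3≥9.2, start delay 7≤10 — D5 is at least as good on every objective and strictly better on at least one, so D5 dominates D8.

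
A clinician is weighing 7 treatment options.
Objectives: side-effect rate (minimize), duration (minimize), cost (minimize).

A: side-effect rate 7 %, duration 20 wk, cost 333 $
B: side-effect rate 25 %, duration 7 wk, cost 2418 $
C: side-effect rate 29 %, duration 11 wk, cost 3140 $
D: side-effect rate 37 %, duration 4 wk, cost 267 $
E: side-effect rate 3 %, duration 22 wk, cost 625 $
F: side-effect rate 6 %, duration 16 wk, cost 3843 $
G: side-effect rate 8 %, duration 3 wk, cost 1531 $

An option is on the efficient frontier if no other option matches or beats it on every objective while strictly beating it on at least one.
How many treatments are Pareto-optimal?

5

A: not dominated.
B: dominated by G (side-effect rate 8≤25, duration 3≤7, cost 1531≤2418).
C: dominated by B (side-effect rate 25≤29, duration 7≤11, cost 2418≤3140).
D: not dominated (best cost).
E: not dominated (best side-effect rate).
F: not dominated.
G: not dominated (best duration).
Pareto-optimal: A, D, E, F, G → 5.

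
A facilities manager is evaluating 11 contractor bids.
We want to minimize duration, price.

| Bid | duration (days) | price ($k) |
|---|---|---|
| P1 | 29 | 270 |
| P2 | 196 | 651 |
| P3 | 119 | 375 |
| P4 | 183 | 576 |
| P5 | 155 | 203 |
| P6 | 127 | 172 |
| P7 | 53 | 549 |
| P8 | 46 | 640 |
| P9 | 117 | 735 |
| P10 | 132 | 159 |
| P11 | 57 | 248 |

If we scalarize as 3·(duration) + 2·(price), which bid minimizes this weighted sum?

P1: 3·29 + 2·270 = 627
P2: 3·196 + 2·651 = 1890
P3: 3·119 + 2·375 = 1107
P4: 3·183 + 2·576 = 1701
P5: 3·155 + 2·203 = 871
P6: 3·127 + 2·172 = 725
P7: 3·53 + 2·549 = 1257
P8: 3·46 + 2·640 = 1418
P9: 3·117 + 2·735 = 1821
P10: 3·132 + 2·159 = 714
P11: 3·57 + 2·248 = 667
Lowest: P1 at 627.

P1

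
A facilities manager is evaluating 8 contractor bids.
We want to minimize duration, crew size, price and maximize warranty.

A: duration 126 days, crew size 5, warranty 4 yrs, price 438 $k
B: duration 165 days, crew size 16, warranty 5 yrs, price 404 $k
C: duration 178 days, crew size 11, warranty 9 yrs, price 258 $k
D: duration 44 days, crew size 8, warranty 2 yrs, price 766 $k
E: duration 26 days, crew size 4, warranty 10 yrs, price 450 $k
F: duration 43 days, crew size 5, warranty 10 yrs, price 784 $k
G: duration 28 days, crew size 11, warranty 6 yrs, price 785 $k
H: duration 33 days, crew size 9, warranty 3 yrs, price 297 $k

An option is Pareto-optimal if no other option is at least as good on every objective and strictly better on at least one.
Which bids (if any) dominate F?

E: duration 26≤43, crew size 4≤5, warranty 10≥10, price 450≤784 — dominates F.
Others (A, B, C, D, G, H) are each worse than F on at least one objective.

E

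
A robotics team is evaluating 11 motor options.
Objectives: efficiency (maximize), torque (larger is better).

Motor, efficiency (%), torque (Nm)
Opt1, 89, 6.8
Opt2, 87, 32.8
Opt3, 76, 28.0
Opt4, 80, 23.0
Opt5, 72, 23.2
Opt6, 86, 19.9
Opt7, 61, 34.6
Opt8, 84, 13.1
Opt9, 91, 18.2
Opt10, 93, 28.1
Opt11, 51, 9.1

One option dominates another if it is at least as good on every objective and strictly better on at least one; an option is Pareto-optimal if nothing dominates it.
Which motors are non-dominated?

Opt2, Opt7, Opt10

Opt1: dominated by Opt9 (efficiency 91≥89, torque 18.2≥6.8).
Opt2: not dominated.
Opt3: dominated by Opt2 (efficiency 87≥76, torque 32.8≥28.0).
Opt4: dominated by Opt2 (efficiency 87≥80, torque 32.8≥23.0).
Opt5: dominated by Opt2 (efficiency 87≥72, torque 32.8≥23.2).
Opt6: dominated by Opt2 (efficiency 87≥86, torque 32.8≥19.9).
Opt7: not dominated (best torque).
Opt8: dominated by Opt2 (efficiency 87≥84, torque 32.8≥13.1).
Opt9: dominated by Opt10 (efficiency 93≥91, torque 28.1≥18.2).
Opt10: not dominated (best efficiency).
Opt11: dominated by Opt2 (efficiency 87≥51, torque 32.8≥9.1).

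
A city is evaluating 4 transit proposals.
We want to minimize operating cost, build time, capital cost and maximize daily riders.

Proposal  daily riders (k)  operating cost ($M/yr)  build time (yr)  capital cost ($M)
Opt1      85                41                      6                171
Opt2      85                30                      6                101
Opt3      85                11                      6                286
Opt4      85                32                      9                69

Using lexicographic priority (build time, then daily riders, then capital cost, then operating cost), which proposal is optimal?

Opt2

First minimize build time: best is 6, kept {Opt1, Opt2, Opt3}.
Then maximize daily riders: best is 85, kept {Opt1, Opt2, Opt3}.
Then minimize capital cost: best is 101, kept {Opt2}.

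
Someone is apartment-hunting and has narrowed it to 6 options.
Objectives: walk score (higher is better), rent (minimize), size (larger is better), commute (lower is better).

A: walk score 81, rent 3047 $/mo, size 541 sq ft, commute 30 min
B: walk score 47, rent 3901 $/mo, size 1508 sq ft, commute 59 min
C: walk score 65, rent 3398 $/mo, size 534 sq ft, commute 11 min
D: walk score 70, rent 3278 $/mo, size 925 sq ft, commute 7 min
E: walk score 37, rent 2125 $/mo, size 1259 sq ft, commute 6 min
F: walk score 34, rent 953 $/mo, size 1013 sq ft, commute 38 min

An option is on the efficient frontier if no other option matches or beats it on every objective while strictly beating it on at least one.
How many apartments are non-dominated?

5

A: not dominated (best walk score).
B: not dominated (best size).
C: dominated by D (walk score 70≥65, rent 3278≤3398, size 925≥534, commute 7≤11).
D: not dominated.
E: not dominated (best commute).
F: not dominated (best rent).
Pareto-optimal: A, B, D, E, F → 5.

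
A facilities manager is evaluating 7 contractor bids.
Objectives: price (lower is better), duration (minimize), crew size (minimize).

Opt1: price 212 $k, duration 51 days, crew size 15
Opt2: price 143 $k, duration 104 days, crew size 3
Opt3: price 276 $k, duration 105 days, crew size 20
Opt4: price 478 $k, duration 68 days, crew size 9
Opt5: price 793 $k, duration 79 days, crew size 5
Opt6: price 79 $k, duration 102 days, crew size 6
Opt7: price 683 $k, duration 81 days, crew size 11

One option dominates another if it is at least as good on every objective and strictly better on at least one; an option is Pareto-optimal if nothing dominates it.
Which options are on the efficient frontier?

Opt1: not dominated (best duration).
Opt2: not dominated (best crew size).
Opt3: dominated by Opt1 (price 212≤276, duration 51≤105, crew size 15≤20).
Opt4: not dominated.
Opt5: not dominated.
Opt6: not dominated (best price).
Opt7: dominated by Opt4 (price 478≤683, duration 68≤81, crew size 9≤11).

Opt1, Opt2, Opt4, Opt5, Opt6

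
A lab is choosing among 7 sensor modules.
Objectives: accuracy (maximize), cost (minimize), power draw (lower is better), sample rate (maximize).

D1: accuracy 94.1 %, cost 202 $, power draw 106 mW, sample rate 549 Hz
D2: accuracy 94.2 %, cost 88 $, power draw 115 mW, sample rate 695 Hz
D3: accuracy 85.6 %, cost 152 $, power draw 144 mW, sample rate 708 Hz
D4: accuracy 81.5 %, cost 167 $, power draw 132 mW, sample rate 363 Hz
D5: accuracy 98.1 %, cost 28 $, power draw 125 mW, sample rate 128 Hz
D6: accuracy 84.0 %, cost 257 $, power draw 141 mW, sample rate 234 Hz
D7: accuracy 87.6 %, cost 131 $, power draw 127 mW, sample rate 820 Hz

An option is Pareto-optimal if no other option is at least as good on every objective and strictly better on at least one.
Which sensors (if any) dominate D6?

D1: accuracy 94.1≥84.0, cost 202≤257, power draw 106≤141, sample rate 549≥234 — dominates D6.
D2: accuracy 94.2≥84.0, cost 88≤257, power draw 115≤141, sample rate 695≥234 — dominates D6.
D7: accuracy 87.6≥84.0, cost 131≤257, power draw 127≤141, sample rate 820≥234 — dominates D6.
Others (D3, D4, D5) are each worse than D6 on at least one objective.

D1, D2, D7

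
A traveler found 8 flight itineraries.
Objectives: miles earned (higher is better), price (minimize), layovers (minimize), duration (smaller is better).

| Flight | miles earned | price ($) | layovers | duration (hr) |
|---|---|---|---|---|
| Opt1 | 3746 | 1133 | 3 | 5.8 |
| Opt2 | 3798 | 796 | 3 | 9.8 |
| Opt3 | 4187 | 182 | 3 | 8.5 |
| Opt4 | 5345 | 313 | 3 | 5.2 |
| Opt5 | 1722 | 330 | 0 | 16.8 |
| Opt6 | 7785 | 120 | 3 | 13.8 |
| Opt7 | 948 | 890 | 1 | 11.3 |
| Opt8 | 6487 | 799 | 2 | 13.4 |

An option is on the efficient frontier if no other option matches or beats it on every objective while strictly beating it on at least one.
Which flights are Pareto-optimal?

Opt3, Opt4, Opt5, Opt6, Opt7, Opt8

Opt1: dominated by Opt4 (miles earned 5345≥3746, price 313≤1133, layovers 3≤3, duration 5.2≤5.8).
Opt2: dominated by Opt3 (miles earned 4187≥3798, price 182≤796, layovers 3≤3, duration 8.5≤9.8).
Opt3: not dominated.
Opt4: not dominated (best duration).
Opt5: not dominated (best layovers).
Opt6: not dominated (best miles earned).
Opt7: not dominated.
Opt8: not dominated.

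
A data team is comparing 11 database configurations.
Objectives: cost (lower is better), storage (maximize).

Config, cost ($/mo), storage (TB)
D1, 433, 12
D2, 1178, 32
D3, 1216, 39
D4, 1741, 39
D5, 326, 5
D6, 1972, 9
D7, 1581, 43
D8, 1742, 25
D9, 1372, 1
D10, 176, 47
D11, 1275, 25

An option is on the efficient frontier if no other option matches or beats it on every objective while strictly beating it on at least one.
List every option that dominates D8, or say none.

D2, D3, D4, D7, D10, D11

D2: cost 1178≤1742, storage 32≥25 — dominates D8.
D3: cost 1216≤1742, storage 39≥25 — dominates D8.
D4: cost 1741≤1742, storage 39≥25 — dominates D8.
D7: cost 1581≤1742, storage 43≥25 — dominates D8.
D10: cost 176≤1742, storage 47≥25 — dominates D8.
D11: cost 1275≤1742, storage 25≥25 — dominates D8.
Others (D1, D5, D6, D9) are each worse than D8 on at least one objective.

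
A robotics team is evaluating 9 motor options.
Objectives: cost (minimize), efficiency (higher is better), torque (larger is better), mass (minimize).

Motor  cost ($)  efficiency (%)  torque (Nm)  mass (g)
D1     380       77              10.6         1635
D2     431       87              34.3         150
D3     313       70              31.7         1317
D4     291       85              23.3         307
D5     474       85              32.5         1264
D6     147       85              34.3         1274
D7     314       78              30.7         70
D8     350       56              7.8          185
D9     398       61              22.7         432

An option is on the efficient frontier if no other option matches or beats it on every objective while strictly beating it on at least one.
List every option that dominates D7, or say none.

D1: worse on cost (380 vs 314).
D2: worse on cost (431 vs 314).
D3: worse on efficiency (70 vs 78).
D4: worse on torque (23.3 vs 30.7).
D5: worse on cost (474 vs 314).
D6: worse on mass (1274 vs 70).
D8: worse on cost (350 vs 314).
D9: worse on cost (398 vs 314).
No option dominates D7.

none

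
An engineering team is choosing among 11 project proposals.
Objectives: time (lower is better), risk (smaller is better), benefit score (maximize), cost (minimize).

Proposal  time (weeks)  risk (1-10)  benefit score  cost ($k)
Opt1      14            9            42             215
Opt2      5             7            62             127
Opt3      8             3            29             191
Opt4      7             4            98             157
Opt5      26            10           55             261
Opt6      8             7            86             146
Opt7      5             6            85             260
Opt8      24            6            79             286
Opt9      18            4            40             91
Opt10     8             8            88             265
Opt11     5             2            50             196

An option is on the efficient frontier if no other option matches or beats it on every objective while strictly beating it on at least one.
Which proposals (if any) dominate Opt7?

none

Opt1: worse on time (14 vs 5).
Opt2: worse on risk (7 vs 6).
Opt3: worse on time (8 vs 5).
Opt4: worse on time (7 vs 5).
Opt5: worse on time (26 vs 5).
Opt6: worse on time (8 vs 5).
Opt8: worse on time (24 vs 5).
Opt9: worse on time (18 vs 5).
Opt10: worse on time (8 vs 5).
Opt11: worse on benefit score (50 vs 85).
No option dominates Opt7.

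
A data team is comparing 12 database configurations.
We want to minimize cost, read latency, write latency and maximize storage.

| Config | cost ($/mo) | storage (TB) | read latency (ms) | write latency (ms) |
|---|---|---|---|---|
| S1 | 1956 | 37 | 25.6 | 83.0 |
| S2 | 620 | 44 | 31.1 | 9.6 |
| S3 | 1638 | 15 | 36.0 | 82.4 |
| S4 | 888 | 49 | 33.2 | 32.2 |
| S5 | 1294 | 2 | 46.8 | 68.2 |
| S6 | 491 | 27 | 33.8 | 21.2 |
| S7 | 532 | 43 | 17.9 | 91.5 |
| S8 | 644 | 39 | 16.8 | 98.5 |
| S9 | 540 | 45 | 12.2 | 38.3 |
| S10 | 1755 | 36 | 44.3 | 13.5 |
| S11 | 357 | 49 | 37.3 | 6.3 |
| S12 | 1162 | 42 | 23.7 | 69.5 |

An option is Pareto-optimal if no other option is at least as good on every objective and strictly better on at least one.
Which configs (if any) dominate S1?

S9: cost 540≤1956, storage 45≥37, read latency 12.2≤25.6, write latency 38.3≤83.0 — dominates S1.
S12: cost 1162≤1956, storage 42≥37, read latency 23.7≤25.6, write latency 69.5≤83.0 — dominates S1.
Others (S2, S3, S4, S5, S6, S7, S8, S10, S11) are each worse than S1 on at least one objective.

S9, S12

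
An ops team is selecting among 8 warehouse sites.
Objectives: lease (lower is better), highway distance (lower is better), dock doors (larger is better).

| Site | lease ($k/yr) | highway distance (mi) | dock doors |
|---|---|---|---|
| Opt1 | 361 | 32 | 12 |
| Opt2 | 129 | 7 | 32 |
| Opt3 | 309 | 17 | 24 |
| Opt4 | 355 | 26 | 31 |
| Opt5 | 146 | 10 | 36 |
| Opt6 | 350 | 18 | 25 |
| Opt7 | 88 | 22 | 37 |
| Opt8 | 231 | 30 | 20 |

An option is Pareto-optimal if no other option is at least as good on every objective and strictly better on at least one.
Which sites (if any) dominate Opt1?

Opt2: lease 129≤361, highway distance 7≤32, dock doors 32≥12 — dominates Opt1.
Opt3: lease 309≤361, highway distance 17≤32, dock doors 24≥12 — dominates Opt1.
Opt4: lease 355≤361, highway distance 26≤32, dock doors 31≥12 — dominates Opt1.
Opt5: lease 146≤361, highway distance 10≤32, dock doors 36≥12 — dominates Opt1.
Opt6: lease 350≤361, highway distance 18≤32, dock doors 25≥12 — dominates Opt1.
Opt7: lease 88≤361, highway distance 22≤32, dock doors 37≥12 — dominates Opt1.
Opt8: lease 231≤361, highway distance 30≤32, dock doors 20≥12 — dominates Opt1.

Opt2, Opt3, Opt4, Opt5, Opt6, Opt7, Opt8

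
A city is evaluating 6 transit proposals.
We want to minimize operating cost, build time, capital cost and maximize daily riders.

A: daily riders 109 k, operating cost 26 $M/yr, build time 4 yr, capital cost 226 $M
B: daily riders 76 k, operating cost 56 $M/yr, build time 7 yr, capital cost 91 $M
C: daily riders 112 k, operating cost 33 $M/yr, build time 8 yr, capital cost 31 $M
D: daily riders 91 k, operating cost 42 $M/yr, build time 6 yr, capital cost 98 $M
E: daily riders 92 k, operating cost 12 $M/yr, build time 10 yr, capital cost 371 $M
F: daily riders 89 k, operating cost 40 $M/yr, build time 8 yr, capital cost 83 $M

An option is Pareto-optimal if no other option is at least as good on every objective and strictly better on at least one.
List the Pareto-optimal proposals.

A: not dominated (best build time).
B: not dominated.
C: not dominated (best daily riders).
D: not dominated.
E: not dominated (best operating cost).
F: dominated by C (daily riders 112≥89, operating cost 33≤40, build time 8≤8, capital cost 31≤83).

A, B, C, D, E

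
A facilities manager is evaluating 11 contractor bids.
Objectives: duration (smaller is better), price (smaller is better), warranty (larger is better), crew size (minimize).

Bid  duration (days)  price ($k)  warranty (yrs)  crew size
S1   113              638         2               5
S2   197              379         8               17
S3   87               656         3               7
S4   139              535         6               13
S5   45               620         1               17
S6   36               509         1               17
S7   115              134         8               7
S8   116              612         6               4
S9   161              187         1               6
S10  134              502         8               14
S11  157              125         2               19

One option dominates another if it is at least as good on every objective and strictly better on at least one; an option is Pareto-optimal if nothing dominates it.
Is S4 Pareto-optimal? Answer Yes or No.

No

S7 vs S4: duration 115≤139, price 134≤535, warranty 8≥6, crew size 7≤13 — S7 is at least as good on every objective and strictly better on at least one, so S7 dominates S4.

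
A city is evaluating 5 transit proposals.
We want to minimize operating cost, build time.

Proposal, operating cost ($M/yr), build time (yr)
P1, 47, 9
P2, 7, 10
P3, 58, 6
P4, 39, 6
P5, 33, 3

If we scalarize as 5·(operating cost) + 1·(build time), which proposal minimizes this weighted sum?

P2

P1: 5·47 + 1·9 = 244
P2: 5·7 + 1·10 = 45
P3: 5·58 + 1·6 = 296
P4: 5·39 + 1·6 = 201
P5: 5·33 + 1·3 = 168
Lowest: P2 at 45.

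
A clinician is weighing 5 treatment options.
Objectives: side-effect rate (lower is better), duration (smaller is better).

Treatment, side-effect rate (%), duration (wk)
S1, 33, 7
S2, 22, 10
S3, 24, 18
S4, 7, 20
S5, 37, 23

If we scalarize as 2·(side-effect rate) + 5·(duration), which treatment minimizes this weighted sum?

S1: 2·33 + 5·7 = 101
S2: 2·22 + 5·10 = 94
S3: 2·24 + 5·18 = 138
S4: 2·7 + 5·20 = 114
S5: 2·37 + 5·23 = 189
Lowest: S2 at 94.

S2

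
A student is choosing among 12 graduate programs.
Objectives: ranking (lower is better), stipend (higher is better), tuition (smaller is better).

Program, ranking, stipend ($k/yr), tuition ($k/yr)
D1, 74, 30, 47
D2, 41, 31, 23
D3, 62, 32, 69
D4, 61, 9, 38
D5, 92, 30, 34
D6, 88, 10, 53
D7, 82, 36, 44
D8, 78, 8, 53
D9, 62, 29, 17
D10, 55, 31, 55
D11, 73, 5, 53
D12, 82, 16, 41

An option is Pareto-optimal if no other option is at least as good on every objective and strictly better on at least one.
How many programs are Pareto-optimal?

4

D1: dominated by D2 (ranking 41≤74, stipend 31≥30, tuition 23≤47).
D2: not dominated (best ranking).
D3: not dominated.
D4: dominated by D2 (ranking 41≤61, stipend 31≥9, tuition 23≤38).
D5: dominated by D2 (ranking 41≤92, stipend 31≥30, tuition 23≤34).
D6: dominated by D1 (ranking 74≤88, stipend 30≥10, tuition 47≤53).
D7: not dominated (best stipend).
D8: dominated by D1 (ranking 74≤78, stipend 30≥8, tuition 47≤53).
D9: not dominated (best tuition).
D10: dominated by D2 (ranking 41≤55, stipend 31≥31, tuition 23≤55).
D11: dominated by D2 (ranking 41≤73, stipend 31≥5, tuition 23≤53).
D12: dominated by D2 (ranking 41≤82, stipend 31≥16, tuition 23≤41).
Pareto-optimal: D2, D3, D7, D9 → 4.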